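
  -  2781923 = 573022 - 3354945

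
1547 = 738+809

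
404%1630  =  404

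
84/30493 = 84/30493 = 0.00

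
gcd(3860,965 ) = 965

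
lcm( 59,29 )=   1711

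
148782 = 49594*3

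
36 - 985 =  -949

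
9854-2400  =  7454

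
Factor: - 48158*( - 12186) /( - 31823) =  - 2^2*3^2 *199^1*263^( - 1)*677^1  =  -4850028/263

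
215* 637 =136955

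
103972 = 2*51986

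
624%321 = 303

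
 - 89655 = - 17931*5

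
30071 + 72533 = 102604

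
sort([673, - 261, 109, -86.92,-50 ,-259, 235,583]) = [ - 261,-259, - 86.92, - 50, 109, 235, 583,673 ]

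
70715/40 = 1767 + 7/8=1767.88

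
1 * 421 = 421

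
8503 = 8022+481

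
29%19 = 10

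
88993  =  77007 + 11986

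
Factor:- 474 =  - 2^1*3^1 * 79^1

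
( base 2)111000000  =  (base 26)h6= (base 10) 448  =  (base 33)dj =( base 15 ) 1ED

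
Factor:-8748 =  - 2^2*3^7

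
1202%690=512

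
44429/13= 44429/13  =  3417.62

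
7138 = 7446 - 308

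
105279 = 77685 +27594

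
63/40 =1  +  23/40=1.57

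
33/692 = 33/692=0.05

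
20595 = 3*6865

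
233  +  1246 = 1479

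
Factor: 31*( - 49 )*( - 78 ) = 2^1*3^1 * 7^2*13^1 * 31^1 = 118482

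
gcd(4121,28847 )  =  4121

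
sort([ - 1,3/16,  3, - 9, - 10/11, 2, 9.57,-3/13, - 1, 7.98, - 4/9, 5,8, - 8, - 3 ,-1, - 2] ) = [-9,-8,-3 ,  -  2, - 1, - 1, -1,-10/11, - 4/9,-3/13,3/16,  2, 3, 5, 7.98, 8, 9.57 ]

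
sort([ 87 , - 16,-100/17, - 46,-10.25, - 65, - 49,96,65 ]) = [ - 65, - 49,-46,-16, - 10.25, - 100/17,  65,87,  96] 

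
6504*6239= 40578456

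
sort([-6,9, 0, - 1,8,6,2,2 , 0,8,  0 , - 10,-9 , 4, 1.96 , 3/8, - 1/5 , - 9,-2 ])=[ -10 , - 9,  -  9, - 6 , - 2, - 1 , - 1/5, 0,0 , 0, 3/8, 1.96 , 2,2,4, 6, 8, 8,9]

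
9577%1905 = 52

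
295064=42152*7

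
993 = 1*993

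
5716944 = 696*8214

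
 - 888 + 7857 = 6969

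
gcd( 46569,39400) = 1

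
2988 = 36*83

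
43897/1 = 43897= 43897.00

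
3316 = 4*829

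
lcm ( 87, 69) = 2001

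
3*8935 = 26805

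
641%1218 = 641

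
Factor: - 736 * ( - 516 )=2^7*3^1*23^1*43^1 = 379776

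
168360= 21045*8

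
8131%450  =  31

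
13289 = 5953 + 7336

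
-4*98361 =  - 393444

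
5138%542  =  260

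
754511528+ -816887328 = -62375800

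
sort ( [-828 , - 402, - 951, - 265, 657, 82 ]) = [ -951,-828, - 402,-265,82,657 ]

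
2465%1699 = 766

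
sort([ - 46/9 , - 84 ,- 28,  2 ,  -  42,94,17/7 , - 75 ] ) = [ - 84, - 75 , - 42, - 28, - 46/9,2, 17/7 , 94 ]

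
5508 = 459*12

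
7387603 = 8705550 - 1317947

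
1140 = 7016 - 5876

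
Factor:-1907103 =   -  3^1*11^1*57791^1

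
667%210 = 37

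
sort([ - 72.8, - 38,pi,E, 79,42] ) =[ - 72.8,-38,E, pi, 42,  79 ]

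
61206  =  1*61206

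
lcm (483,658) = 45402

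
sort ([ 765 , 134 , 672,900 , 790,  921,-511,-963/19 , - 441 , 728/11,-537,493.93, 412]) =[ - 537,-511,-441, - 963/19,  728/11,134, 412, 493.93, 672,  765,790, 900, 921]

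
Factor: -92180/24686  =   - 2^1*5^1*11^1* 419^1*12343^( -1 ) = -  46090/12343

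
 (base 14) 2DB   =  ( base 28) KP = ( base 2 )1001001001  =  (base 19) 1BF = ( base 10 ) 585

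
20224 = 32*632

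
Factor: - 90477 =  -3^4*1117^1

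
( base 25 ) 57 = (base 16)84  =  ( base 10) 132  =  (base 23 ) 5h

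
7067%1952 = 1211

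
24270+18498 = 42768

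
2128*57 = 121296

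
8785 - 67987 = - 59202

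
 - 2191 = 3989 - 6180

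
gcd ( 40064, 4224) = 128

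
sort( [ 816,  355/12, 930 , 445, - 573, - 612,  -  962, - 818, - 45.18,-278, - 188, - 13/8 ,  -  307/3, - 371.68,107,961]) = [ - 962, - 818, - 612 , - 573, - 371.68,  -  278, - 188, - 307/3, - 45.18 , - 13/8, 355/12,107, 445,816,930, 961 ] 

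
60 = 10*6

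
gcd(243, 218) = 1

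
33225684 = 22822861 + 10402823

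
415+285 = 700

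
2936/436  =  6 + 80/109 = 6.73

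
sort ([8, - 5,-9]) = [ - 9,-5,8 ] 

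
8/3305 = 8/3305 = 0.00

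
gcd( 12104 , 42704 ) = 136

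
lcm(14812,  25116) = 577668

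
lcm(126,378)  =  378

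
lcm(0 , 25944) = 0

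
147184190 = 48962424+98221766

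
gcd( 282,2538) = 282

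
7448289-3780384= 3667905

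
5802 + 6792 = 12594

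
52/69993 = 52/69993 = 0.00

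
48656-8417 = 40239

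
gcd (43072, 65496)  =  8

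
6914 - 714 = 6200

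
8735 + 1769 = 10504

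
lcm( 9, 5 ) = 45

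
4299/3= 1433= 1433.00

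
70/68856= 35/34428 = 0.00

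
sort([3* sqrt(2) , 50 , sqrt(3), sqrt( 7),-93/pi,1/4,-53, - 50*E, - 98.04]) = [ - 50*E,-98.04,-53, - 93/pi , 1/4,  sqrt(3 ),sqrt (7) , 3*sqrt( 2),  50 ]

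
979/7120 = 11/80 = 0.14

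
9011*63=567693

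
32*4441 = 142112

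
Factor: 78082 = 2^1*39041^1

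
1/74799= 1/74799 = 0.00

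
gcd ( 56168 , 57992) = 8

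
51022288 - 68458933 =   -  17436645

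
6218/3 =2072 + 2/3  =  2072.67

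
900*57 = 51300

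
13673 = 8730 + 4943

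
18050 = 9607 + 8443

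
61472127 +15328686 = 76800813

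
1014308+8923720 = 9938028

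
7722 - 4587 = 3135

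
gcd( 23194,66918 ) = 2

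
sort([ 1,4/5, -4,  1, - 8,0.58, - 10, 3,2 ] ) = [ - 10, - 8, - 4,0.58, 4/5,  1,1,2,  3 ] 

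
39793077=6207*6411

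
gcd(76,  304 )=76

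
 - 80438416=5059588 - 85498004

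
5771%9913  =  5771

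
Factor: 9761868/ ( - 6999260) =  - 3^2*5^( - 1)*271163^1* 349963^(-1) = -  2440467/1749815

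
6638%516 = 446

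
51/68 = 3/4 = 0.75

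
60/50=1 + 1/5  =  1.20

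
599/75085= 599/75085 = 0.01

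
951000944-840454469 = 110546475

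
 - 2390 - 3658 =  -6048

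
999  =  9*111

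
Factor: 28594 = 2^1 * 17^1 * 29^2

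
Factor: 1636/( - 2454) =-2/3= - 2^1*3^( - 1 )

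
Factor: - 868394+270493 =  - 597901^1= - 597901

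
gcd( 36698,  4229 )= 1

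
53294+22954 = 76248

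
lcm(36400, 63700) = 254800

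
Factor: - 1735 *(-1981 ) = 5^1*7^1*283^1*347^1 = 3437035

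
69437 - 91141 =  -21704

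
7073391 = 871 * 8121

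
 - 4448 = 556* ( - 8)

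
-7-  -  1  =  - 6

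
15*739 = 11085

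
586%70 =26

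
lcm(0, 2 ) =0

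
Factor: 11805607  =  11^2*43^1*2269^1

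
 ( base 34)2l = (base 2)1011001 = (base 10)89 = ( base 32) 2p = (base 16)59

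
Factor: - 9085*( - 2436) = 22131060 = 2^2*3^1 * 5^1  *7^1*23^1*29^1 * 79^1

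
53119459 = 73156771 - 20037312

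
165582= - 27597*( - 6)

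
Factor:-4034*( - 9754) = 39347636 = 2^2*2017^1 *4877^1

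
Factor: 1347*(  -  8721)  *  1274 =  - 14965916238  =  - 2^1*3^4*7^2*13^1* 17^1*19^1 * 449^1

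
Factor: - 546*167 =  - 91182 = - 2^1*3^1* 7^1 * 13^1*167^1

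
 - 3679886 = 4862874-8542760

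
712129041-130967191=581161850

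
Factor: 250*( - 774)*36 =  - 6966000 = -  2^4 * 3^4*5^3*43^1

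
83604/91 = 918 + 66/91 = 918.73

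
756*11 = 8316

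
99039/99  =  33013/33 = 1000.39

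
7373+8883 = 16256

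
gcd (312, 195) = 39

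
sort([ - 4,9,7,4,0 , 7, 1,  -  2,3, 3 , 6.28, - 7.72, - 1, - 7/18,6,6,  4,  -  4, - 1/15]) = [ - 7.72,-4, - 4, - 2, - 1, - 7/18,-1/15,  0,1, 3,3,4,4,6,6,6.28,7,7,  9 ] 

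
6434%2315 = 1804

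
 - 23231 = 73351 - 96582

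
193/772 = 1/4 = 0.25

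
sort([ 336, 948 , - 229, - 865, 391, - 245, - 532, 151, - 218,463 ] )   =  [-865 , - 532, - 245, - 229, - 218, 151, 336, 391,  463,  948 ]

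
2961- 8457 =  - 5496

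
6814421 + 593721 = 7408142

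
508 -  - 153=661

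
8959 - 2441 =6518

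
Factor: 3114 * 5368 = 2^4*3^2*11^1*61^1 *173^1 = 16715952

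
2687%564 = 431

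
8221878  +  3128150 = 11350028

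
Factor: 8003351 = 19^1*67^1*6287^1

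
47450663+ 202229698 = 249680361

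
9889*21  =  207669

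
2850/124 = 1425/62 = 22.98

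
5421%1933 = 1555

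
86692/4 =21673 = 21673.00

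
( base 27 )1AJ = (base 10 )1018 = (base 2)1111111010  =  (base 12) 70A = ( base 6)4414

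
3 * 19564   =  58692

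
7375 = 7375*1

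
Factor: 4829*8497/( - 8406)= -41032013/8406 = - 2^ ( - 1 ) * 3^( - 2) * 11^1*29^1*293^1*439^1*467^ ( - 1)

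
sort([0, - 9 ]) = [ - 9,  0 ] 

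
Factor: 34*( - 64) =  - 2176 = - 2^7*17^1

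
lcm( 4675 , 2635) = 144925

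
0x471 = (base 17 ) 3FF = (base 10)1137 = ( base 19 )32g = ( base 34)xf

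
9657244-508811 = 9148433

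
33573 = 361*93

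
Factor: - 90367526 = - 2^1*41^1 * 163^1*6761^1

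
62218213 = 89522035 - 27303822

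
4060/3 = 1353 + 1/3 = 1353.33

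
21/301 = 3/43 = 0.07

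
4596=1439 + 3157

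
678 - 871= - 193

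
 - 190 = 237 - 427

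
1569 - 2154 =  - 585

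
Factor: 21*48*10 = 2^5*3^2*5^1*7^1 = 10080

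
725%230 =35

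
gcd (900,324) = 36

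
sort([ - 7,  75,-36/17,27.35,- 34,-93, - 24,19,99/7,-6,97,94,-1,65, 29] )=[ - 93, - 34,-24, - 7,-6,-36/17, - 1,99/7,19,27.35,  29,  65,  75,94,97 ] 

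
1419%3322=1419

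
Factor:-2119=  -13^1*163^1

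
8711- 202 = 8509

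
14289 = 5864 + 8425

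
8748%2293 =1869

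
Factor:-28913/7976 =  -2^(  -  3)*29^1= - 29/8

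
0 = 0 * 957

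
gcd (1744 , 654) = 218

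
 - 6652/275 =  -  6652/275 = - 24.19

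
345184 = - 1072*( - 322)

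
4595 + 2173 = 6768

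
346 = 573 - 227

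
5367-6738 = -1371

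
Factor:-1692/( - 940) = 9/5 = 3^2*5^(-1 )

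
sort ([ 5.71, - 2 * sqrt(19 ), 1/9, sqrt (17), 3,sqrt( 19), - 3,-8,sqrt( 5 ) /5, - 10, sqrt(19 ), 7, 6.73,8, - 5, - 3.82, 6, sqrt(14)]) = [-10, - 2 *sqrt( 19 ),-8, - 5, - 3.82, - 3, 1/9 , sqrt(5 ) /5, 3,sqrt(14), sqrt( 17),  sqrt( 19 ), sqrt(19),5.71, 6,6.73  ,  7,8 ] 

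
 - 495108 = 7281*( - 68 ) 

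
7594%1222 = 262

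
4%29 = 4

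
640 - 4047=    - 3407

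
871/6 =871/6 = 145.17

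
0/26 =0 = 0.00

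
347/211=1 + 136/211=1.64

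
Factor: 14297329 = 19^1*23^1 * 32717^1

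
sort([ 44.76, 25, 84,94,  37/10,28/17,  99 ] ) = [ 28/17,37/10, 25 , 44.76, 84,  94,99]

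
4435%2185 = 65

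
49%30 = 19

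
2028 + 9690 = 11718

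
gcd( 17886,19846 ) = 2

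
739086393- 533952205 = 205134188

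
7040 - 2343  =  4697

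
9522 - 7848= 1674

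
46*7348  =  338008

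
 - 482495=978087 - 1460582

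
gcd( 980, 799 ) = 1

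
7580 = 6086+1494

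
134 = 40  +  94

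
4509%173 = 11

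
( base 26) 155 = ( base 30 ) r1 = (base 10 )811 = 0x32B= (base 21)1hd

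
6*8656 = 51936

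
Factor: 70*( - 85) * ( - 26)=154700 = 2^2*5^2*7^1*13^1 * 17^1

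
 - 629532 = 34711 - 664243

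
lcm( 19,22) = 418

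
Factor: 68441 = 89^1*769^1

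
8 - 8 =0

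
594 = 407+187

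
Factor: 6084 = 2^2*3^2*13^2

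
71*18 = 1278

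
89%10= 9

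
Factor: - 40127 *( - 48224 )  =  1935084448 = 2^5*11^1*137^1*40127^1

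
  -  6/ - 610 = 3/305 = 0.01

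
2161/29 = 2161/29 = 74.52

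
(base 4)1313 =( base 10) 119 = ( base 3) 11102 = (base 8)167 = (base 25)4J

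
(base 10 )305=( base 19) g1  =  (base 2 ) 100110001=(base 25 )c5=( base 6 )1225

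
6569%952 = 857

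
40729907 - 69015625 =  - 28285718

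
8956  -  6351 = 2605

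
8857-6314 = 2543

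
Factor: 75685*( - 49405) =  - 5^2*41^1*241^1*15137^1 = - 3739217425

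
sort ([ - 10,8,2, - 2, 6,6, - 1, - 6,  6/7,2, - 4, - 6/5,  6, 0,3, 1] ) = [ - 10, - 6, - 4, - 2,- 6/5, - 1,0,6/7,1,  2, 2,3,6, 6,6,8 ] 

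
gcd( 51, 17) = 17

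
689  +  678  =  1367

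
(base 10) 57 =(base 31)1Q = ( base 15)3c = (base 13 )45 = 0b111001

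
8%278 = 8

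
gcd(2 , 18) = 2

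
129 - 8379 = - 8250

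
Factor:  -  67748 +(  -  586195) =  -653943 = -3^1 * 217981^1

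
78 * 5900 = 460200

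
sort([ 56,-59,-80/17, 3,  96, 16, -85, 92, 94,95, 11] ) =[ - 85, - 59,-80/17, 3,  11, 16, 56,92, 94 , 95,96] 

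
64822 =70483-5661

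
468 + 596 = 1064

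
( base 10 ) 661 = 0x295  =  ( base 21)1aa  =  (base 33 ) K1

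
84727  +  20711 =105438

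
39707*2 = 79414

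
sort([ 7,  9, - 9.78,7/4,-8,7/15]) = [  -  9.78, - 8,7/15  ,  7/4, 7,9] 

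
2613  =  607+2006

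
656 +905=1561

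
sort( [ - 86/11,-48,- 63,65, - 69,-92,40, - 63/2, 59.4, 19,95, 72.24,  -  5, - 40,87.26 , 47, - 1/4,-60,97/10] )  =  [ - 92,-69, - 63,  -  60,-48, -40,-63/2, - 86/11,-5,-1/4,  97/10,19 , 40,47,  59.4, 65, 72.24,87.26, 95 ] 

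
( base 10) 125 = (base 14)8d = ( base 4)1331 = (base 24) 55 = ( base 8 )175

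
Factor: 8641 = 8641^1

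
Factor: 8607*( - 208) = - 2^4*3^1*13^1*19^1*151^1= -1790256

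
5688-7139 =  - 1451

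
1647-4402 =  - 2755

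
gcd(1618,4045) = 809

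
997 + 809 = 1806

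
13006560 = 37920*343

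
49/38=1 + 11/38= 1.29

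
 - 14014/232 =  - 7007/116  =  - 60.41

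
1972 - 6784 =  - 4812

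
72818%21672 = 7802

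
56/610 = 28/305 = 0.09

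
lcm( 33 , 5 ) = 165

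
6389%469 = 292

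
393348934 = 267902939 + 125445995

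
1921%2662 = 1921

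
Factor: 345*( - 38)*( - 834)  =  10933740  =  2^2*3^2*5^1*19^1*23^1  *139^1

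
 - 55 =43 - 98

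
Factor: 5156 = 2^2* 1289^1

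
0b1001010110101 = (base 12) 2931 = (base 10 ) 4789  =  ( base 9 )6511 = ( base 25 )7GE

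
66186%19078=8952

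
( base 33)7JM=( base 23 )FEF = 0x2050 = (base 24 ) e8g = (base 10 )8272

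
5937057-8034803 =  - 2097746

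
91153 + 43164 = 134317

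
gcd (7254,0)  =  7254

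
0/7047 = 0= 0.00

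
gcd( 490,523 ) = 1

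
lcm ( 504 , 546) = 6552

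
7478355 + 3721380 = 11199735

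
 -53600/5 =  - 10720=- 10720.00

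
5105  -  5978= -873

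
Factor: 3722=2^1*1861^1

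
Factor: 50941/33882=2^(  -  1)*3^( - 1)*11^2*421^1*5647^( - 1)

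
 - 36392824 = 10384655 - 46777479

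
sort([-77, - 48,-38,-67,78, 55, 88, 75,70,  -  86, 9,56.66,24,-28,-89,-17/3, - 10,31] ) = [ - 89,- 86, - 77,-67, - 48 , - 38, - 28,-10,-17/3, 9,  24,  31, 55,56.66,70,75, 78, 88]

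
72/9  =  8 = 8.00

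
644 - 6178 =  -5534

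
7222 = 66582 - 59360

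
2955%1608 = 1347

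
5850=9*650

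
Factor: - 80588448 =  - 2^5*3^2*29^1*9649^1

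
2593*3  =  7779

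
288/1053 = 32/117 = 0.27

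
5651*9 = 50859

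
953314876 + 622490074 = 1575804950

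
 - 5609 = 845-6454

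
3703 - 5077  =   - 1374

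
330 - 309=21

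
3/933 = 1/311 = 0.00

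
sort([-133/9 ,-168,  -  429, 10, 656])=[  -  429,-168 ,-133/9,  10, 656] 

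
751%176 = 47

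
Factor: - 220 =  - 2^2*5^1*11^1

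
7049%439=25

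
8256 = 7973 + 283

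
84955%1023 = 46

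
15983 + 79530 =95513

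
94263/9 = 10473 + 2/3=10473.67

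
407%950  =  407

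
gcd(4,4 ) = 4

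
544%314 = 230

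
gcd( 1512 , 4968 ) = 216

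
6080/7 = 6080/7 = 868.57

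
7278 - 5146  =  2132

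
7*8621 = 60347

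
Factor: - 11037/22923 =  - 3^( -3) * 13^1 =- 13/27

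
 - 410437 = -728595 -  - 318158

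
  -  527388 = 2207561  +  -2734949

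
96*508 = 48768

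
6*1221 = 7326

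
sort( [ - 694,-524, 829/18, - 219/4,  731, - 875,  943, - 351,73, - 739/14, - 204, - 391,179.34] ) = [ - 875, - 694,  -  524,  -  391, - 351, - 204, - 219/4, - 739/14, 829/18,73, 179.34,  731,943] 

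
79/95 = 79/95  =  0.83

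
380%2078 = 380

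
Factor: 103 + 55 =2^1*79^1=158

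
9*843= 7587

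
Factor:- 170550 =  - 2^1 *3^2*5^2*379^1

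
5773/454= 5773/454= 12.72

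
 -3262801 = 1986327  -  5249128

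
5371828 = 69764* 77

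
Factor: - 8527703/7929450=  - 2^( - 1)*3^(-2)*5^(  -  2) * 67^( - 1 ) * 263^ ( - 1)*1373^1*6211^1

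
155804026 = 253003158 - 97199132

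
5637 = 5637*1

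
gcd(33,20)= 1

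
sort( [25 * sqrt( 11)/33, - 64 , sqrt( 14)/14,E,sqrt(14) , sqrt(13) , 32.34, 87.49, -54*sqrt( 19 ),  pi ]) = [ - 54*sqrt( 19),-64,sqrt( 14)/14,  25*sqrt(11 )/33, E,pi,sqrt (13) , sqrt (14), 32.34,  87.49]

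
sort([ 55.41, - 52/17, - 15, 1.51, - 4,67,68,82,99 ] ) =[ - 15, - 4, - 52/17,1.51, 55.41,67 , 68, 82,99]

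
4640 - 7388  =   - 2748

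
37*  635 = 23495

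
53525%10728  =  10613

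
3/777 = 1/259=0.00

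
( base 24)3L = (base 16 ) 5D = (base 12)79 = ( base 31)30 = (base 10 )93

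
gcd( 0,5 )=5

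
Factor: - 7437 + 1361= -2^2 * 7^2*31^1 = - 6076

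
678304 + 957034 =1635338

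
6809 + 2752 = 9561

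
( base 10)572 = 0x23C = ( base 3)210012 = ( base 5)4242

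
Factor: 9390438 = 2^1  *3^3*173897^1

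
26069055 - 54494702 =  - 28425647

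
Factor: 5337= 3^2*593^1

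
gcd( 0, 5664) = 5664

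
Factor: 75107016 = 2^3*3^2 * 131^1*7963^1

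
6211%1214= 141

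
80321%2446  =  2049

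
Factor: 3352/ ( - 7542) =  - 2^2 * 3^( - 2) = -  4/9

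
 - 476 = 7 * ( - 68) 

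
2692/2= 1346 = 1346.00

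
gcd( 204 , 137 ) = 1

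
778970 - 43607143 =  - 42828173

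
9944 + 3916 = 13860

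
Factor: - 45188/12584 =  - 2^ ( - 1 )*11^(- 1 )*79^1 = -79/22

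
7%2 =1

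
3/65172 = 1/21724=0.00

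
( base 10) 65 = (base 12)55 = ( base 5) 230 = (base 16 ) 41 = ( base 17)3E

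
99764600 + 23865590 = 123630190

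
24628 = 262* 94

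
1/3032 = 1/3032 = 0.00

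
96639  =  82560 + 14079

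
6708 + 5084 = 11792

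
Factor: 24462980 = 2^2*5^1*1223149^1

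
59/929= 59/929 = 0.06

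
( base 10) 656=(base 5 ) 10111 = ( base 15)2DB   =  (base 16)290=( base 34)JA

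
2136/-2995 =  - 1+859/2995 = - 0.71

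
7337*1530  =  11225610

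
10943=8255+2688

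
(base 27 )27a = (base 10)1657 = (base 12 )B61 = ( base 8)3171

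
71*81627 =5795517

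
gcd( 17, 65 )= 1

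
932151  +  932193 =1864344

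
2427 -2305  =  122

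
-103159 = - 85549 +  - 17610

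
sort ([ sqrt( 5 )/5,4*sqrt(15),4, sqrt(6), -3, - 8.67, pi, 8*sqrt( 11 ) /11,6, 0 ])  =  [ - 8.67, - 3, 0, sqrt( 5 ) /5, 8*sqrt(11) /11,  sqrt(6),pi , 4, 6,  4*sqrt(15) ]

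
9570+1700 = 11270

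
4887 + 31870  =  36757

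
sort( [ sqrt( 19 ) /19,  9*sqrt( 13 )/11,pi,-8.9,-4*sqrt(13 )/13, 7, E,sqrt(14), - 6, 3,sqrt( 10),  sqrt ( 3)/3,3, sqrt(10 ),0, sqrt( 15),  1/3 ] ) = [-8.9, - 6,-4* sqrt(13 )/13,0,sqrt( 19 )/19,1/3, sqrt( 3 ) /3, E, 9*sqrt(13)/11,3  ,  3,pi,sqrt( 10),sqrt( 10),sqrt( 14 ),  sqrt( 15 ),7] 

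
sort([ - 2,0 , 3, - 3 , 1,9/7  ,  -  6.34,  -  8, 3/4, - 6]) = [-8 , - 6.34, - 6,-3, - 2,0,3/4, 1,9/7,3 ]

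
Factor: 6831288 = 2^3*3^2*79^1*1201^1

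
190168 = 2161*88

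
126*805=101430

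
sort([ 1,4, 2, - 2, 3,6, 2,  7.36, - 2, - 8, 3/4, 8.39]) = [ - 8, - 2, - 2,3/4,1,2,2,3, 4, 6, 7.36,  8.39]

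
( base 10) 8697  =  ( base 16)21f9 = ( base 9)12833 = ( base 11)6597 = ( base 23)GA3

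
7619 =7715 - 96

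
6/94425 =2/31475=0.00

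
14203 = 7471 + 6732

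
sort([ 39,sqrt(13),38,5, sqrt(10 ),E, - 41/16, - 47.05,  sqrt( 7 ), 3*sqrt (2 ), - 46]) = [ - 47.05,-46, - 41/16,sqrt( 7),E,sqrt( 10 ),  sqrt ( 13),3*sqrt( 2),5,38, 39]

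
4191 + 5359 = 9550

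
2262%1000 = 262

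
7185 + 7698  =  14883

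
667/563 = 1+104/563 = 1.18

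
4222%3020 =1202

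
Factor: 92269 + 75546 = 5^1*33563^1=167815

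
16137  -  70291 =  - 54154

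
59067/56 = 59067/56 =1054.77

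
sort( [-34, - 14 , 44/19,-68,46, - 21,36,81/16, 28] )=[-68, - 34, - 21, - 14,44/19,81/16 , 28,  36,46]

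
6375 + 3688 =10063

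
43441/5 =8688 +1/5= 8688.20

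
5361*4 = 21444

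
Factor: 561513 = 3^1*187171^1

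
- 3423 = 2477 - 5900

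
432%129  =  45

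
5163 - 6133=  - 970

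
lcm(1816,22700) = 45400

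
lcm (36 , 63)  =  252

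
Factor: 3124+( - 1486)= 1638 = 2^1*3^2* 7^1*13^1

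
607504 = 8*75938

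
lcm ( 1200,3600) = 3600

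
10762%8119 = 2643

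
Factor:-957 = -3^1*11^1 * 29^1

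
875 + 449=1324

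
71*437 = 31027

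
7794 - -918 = 8712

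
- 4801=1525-6326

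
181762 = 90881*2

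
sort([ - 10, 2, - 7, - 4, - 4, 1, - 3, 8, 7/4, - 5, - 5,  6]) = [  -  10, -7, - 5, - 5, - 4  , - 4, - 3, 1, 7/4, 2, 6 , 8]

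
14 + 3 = 17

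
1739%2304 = 1739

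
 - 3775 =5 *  ( - 755 ) 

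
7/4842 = 7/4842 = 0.00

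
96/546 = 16/91 =0.18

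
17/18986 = 17/18986 = 0.00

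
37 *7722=285714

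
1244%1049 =195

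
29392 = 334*88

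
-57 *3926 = - 223782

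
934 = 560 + 374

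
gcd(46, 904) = 2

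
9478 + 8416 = 17894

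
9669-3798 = 5871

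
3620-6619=-2999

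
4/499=4/499 =0.01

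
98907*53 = 5242071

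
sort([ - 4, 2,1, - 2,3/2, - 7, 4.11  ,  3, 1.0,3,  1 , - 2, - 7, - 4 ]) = [  -  7, - 7, - 4, - 4, - 2,- 2, 1,  1.0, 1,3/2, 2, 3, 3,4.11]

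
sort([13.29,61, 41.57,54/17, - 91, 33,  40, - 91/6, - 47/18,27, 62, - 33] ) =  [ - 91, - 33, - 91/6, - 47/18,54/17,  13.29, 27, 33, 40, 41.57,61 , 62]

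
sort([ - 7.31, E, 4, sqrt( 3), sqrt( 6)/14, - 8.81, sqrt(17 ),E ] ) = [ - 8.81, - 7.31 , sqrt(6)/14,  sqrt(3 ), E, E,4,sqrt( 17)]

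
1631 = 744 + 887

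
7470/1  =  7470 = 7470.00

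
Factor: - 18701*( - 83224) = 2^3*101^1*103^1*18701^1 = 1556372024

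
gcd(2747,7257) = 41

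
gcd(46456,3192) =8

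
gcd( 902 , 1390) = 2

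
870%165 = 45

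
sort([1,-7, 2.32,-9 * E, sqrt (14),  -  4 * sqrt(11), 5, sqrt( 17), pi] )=[ - 9 * E, - 4*sqrt (11 ),  -  7, 1, 2.32, pi,sqrt( 14),sqrt(17 ), 5 ] 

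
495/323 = 1+172/323 = 1.53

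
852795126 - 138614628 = 714180498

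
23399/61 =383+36/61 = 383.59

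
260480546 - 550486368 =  - 290005822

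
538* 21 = 11298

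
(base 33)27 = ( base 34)25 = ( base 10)73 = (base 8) 111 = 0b1001001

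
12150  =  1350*9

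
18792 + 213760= 232552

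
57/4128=19/1376 = 0.01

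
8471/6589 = 1+ 1882/6589 = 1.29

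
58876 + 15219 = 74095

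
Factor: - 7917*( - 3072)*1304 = 31714615296 = 2^13*3^2*7^1*13^1*29^1 * 163^1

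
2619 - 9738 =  - 7119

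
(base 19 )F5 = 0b100100010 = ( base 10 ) 290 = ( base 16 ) 122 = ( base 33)8Q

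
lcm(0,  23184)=0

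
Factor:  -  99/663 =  - 3^1*11^1*13^( -1)*17^ (-1) = -33/221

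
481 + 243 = 724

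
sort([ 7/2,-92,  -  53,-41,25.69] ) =[ - 92, - 53,-41,7/2 , 25.69]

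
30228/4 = 7557 = 7557.00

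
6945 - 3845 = 3100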